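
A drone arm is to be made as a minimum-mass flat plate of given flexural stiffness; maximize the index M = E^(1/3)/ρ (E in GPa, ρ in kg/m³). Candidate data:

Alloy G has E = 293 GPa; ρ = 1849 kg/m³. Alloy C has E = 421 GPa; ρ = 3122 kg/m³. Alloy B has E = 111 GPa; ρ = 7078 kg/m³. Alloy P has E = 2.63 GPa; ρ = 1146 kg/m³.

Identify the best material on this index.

Per-candidate index values:
  alloy G: M = 3.59×10⁻³
  alloy C: M = 2.40×10⁻³
  alloy P: M = 1.20×10⁻³
  alloy B: M = 0.679×10⁻³
Alloy G has the largest M.

alloy G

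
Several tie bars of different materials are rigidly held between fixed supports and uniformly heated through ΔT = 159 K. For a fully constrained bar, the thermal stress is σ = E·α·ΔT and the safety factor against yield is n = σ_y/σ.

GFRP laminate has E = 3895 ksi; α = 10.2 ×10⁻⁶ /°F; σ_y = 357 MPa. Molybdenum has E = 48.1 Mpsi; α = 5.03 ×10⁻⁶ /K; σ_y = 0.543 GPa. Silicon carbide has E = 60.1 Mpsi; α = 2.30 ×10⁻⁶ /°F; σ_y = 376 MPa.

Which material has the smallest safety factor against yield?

With everything in SI (GPa, ×10⁻⁶/K, MPa):
  GFRP laminate: E = 26.86, α = 18.4, σ_y = 357.0 → σ = 78.4 MPa, n = 4.55
  molybdenum: E = 331.6, α = 5.03, σ_y = 543.0 → σ = 265 MPa, n = 2.05
  silicon carbide: E = 414.4, α = 4.14, σ_y = 376.0 → σ = 273 MPa, n = 1.38
Silicon carbide has the lowest safety factor, n = 1.38.

silicon carbide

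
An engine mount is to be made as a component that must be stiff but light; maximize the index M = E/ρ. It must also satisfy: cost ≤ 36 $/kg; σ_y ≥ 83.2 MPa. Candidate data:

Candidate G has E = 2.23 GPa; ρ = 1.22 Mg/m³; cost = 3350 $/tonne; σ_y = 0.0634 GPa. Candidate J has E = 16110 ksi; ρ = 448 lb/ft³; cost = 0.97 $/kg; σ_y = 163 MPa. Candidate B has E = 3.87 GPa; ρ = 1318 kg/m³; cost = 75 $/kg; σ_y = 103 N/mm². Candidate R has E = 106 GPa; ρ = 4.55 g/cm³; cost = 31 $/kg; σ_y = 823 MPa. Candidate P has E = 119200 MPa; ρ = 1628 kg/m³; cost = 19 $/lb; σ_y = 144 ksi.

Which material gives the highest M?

Screen on constraints: cost ≤ 36 $/kg; σ_y ≥ 83.2 MPa. Survivors: candidate J, candidate R.
Normalizing units and computing the index:
  candidate J: E = 111.1 GPa, ρ = 7176 kg/m³
  candidate R: E = 106.0 GPa, ρ = 4550 kg/m³
  candidate R: M = 23.3 MN·m/kg
  candidate J: M = 15.5 MN·m/kg
Highest index: candidate R.

candidate R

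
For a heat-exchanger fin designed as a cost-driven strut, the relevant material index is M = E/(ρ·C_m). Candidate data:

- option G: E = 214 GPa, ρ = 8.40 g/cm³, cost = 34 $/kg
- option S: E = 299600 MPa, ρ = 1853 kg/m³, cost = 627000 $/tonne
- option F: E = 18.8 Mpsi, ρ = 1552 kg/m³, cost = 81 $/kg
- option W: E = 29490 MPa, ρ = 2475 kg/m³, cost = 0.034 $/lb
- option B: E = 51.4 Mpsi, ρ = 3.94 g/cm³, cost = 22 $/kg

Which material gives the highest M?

option W

Normalizing units and computing the index:
  option G: E = 214.0 GPa, ρ = 8400 kg/m³, cost = 34.00 $/kg
  option S: E = 299.6 GPa, ρ = 1853 kg/m³, cost = 627.0 $/kg
  option F: E = 129.6 GPa, ρ = 1552 kg/m³, cost = 81.00 $/kg
  option W: E = 29.49 GPa, ρ = 2475 kg/m³, cost = 0.07496 $/kg
  option B: E = 354.4 GPa, ρ = 3940 kg/m³, cost = 22.00 $/kg
  option W: M = 159 MN·m per $
  option B: M = 4.09 MN·m per $
  option F: M = 1.03 MN·m per $
  option G: M = 0.749 MN·m per $
  option S: M = 0.258 MN·m per $
The maximum is for option W.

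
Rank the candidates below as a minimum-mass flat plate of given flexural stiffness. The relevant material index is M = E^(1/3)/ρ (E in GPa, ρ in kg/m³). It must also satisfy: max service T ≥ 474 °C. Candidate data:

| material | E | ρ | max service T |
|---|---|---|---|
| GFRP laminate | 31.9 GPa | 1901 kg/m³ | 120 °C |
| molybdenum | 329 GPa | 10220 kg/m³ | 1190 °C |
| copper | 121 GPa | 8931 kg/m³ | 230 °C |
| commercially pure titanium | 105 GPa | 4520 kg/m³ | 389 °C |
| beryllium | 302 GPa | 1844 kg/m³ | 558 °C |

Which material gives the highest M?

beryllium

Screen on constraints: max service T ≥ 474 °C. Survivors: molybdenum, beryllium.
Computing M directly (units already consistent):
  beryllium: M = 3.64×10⁻³
  molybdenum: M = 0.675×10⁻³
Beryllium ranks first.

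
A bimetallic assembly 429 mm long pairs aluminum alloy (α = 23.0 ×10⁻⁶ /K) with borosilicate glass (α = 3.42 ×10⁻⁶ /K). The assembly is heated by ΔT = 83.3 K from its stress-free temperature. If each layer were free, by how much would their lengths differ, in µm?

700 µm

Δα = |23.0 − 3.42|×10⁻⁶/K = 19.6×10⁻⁶/K.
ΔL_mismatch = Δα·L·ΔT = 19.6×10⁻⁶ × 429.0 mm × 83.3 K = 700 µm.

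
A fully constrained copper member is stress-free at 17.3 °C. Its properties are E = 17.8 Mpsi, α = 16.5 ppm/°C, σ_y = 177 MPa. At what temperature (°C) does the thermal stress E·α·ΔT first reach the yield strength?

E = 17.8 Mpsi = 122.7 GPa.
E·α·ΔT = 177.0 MPa ⇒ ΔT = 177.0 / (122.7×10³ × 16.5×10⁻⁶) = 87.41 K.
T = 17.3 + 87.41 = 104.7 °C.

105 °C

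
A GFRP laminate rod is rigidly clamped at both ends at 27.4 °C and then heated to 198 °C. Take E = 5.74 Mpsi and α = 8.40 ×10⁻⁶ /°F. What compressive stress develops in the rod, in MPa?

102 MPa

E = 5.74 Mpsi = 39.58 GPa.
α = 8.40×10⁻⁶/°F × 9/5 = 15.1×10⁻⁶/K.
ΔT = 170.6 K. Constrained thermal stress σ = E·α·ΔT = 39.58×10³ MPa × 15.1×10⁻⁶ × 170.6 = 102 MPa (compressive).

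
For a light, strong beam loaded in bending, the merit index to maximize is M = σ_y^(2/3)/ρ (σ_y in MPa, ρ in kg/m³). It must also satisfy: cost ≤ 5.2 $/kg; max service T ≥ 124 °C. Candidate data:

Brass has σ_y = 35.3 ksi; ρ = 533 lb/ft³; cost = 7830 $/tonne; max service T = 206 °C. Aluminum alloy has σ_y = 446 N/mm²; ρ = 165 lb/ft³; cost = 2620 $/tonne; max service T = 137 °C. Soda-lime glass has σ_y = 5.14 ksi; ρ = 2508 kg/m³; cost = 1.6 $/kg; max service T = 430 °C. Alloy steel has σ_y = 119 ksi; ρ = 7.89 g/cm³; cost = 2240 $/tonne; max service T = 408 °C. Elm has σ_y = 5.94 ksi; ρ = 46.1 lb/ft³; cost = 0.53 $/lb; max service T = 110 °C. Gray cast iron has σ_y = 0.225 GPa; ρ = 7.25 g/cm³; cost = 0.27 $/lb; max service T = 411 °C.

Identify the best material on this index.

Screen on constraints: cost ≤ 5.2 $/kg; max service T ≥ 124 °C. Survivors: aluminum alloy, soda-lime glass, alloy steel, gray cast iron.
Putting every candidate on a common basis:
  aluminum alloy: σ_y = 446.0 MPa, ρ = 2643 kg/m³
  soda-lime glass: σ_y = 35.44 MPa, ρ = 2508 kg/m³
  alloy steel: σ_y = 820.5 MPa, ρ = 7890 kg/m³
  gray cast iron: σ_y = 225.0 MPa, ρ = 7250 kg/m³
  aluminum alloy: M = 22.1×10⁻³
  alloy steel: M = 11.1×10⁻³
  gray cast iron: M = 5.10×10⁻³
  soda-lime glass: M = 4.30×10⁻³
Aluminum alloy has the largest M.

aluminum alloy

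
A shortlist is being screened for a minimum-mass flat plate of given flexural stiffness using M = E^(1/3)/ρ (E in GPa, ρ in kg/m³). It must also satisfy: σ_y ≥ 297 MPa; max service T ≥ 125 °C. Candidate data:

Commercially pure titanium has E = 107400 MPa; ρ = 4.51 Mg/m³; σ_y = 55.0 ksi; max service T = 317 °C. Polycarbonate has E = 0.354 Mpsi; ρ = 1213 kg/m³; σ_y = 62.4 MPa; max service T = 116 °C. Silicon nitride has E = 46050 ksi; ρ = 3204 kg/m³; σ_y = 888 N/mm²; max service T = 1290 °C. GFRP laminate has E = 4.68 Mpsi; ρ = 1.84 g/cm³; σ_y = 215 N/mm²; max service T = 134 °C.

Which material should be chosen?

silicon nitride

Screen on constraints: σ_y ≥ 297 MPa; max service T ≥ 125 °C. Survivors: commercially pure titanium, silicon nitride.
Convert each candidate to consistent units, then evaluate M:
  commercially pure titanium: E = 107.4 GPa, ρ = 4510 kg/m³
  silicon nitride: E = 317.5 GPa, ρ = 3204 kg/m³
  silicon nitride: M = 2.13×10⁻³
  commercially pure titanium: M = 1.05×10⁻³
Silicon nitride has the largest M.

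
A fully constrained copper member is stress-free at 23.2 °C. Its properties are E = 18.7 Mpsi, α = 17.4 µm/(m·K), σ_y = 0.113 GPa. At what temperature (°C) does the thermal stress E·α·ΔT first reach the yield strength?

73.6 °C

E = 18.7 Mpsi = 128.9 GPa.
σ_y = 0.113 GPa = 113.0 MPa.
E·α·ΔT = 113.0 MPa ⇒ ΔT = 113.0 / (128.9×10³ × 17.4×10⁻⁶) = 50.37 K.
T = 23.2 + 50.37 = 73.57 °C.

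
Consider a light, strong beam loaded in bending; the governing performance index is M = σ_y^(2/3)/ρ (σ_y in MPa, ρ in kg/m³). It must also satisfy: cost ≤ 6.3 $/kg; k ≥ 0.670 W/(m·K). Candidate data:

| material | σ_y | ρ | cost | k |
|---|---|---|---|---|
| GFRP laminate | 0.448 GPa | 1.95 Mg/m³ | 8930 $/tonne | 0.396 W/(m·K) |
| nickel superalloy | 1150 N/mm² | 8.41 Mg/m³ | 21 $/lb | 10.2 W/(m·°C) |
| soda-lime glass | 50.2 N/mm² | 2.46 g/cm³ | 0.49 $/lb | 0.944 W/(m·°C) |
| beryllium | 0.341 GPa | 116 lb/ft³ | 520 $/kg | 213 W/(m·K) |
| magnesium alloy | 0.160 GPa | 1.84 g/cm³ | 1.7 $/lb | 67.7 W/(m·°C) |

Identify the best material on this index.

Screen on constraints: cost ≤ 6.3 $/kg; k ≥ 0.670 W/(m·K). Survivors: soda-lime glass, magnesium alloy.
Putting every candidate on a common basis:
  soda-lime glass: σ_y = 50.20 MPa, ρ = 2460 kg/m³
  magnesium alloy: σ_y = 160.0 MPa, ρ = 1840 kg/m³
  magnesium alloy: M = 16.0×10⁻³
  soda-lime glass: M = 5.53×10⁻³
Highest index: magnesium alloy.

magnesium alloy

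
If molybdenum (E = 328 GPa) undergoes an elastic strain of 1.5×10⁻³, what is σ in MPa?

σ = E·ε = 328000 MPa × 1.5×10⁻³ = 492 MPa.

492 MPa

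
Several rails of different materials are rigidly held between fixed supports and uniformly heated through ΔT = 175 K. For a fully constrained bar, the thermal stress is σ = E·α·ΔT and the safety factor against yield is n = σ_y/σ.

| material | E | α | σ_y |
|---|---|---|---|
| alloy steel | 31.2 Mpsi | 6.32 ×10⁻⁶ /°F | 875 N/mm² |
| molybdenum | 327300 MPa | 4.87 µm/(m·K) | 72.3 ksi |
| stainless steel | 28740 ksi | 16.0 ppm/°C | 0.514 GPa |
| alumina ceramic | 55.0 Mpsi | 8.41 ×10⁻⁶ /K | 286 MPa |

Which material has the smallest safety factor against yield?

alumina ceramic

With everything in SI (GPa, ×10⁻⁶/K, MPa):
  alloy steel: E = 215.1, α = 11.4, σ_y = 875.0 → σ = 428 MPa, n = 2.04
  molybdenum: E = 327.3, α = 4.87, σ_y = 498.5 → σ = 279 MPa, n = 1.79
  stainless steel: E = 198.2, α = 16.0, σ_y = 514.0 → σ = 555 MPa, n = 0.926
  alumina ceramic: E = 379.2, α = 8.41, σ_y = 286.0 → σ = 558 MPa, n = 0.512
Alumina ceramic has the lowest safety factor, n = 0.512.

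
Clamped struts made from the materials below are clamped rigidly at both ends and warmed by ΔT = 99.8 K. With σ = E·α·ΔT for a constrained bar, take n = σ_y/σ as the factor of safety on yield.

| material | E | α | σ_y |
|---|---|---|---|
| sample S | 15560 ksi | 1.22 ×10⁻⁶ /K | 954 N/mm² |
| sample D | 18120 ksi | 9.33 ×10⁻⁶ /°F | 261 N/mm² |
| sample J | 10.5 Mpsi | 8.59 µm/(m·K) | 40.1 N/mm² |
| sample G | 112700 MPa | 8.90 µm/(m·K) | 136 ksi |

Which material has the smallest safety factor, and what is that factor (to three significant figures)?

sample J, n = 0.646

With everything in SI (GPa, ×10⁻⁶/K, MPa):
  sample S: E = 107.3, α = 1.22, σ_y = 954.0 → σ = 13.1 MPa, n = 73.0
  sample D: E = 124.9, α = 16.8, σ_y = 261.0 → σ = 209 MPa, n = 1.25
  sample J: E = 72.39, α = 8.59, σ_y = 40.10 → σ = 62.1 MPa, n = 0.646
  sample G: E = 112.7, α = 8.90, σ_y = 937.7 → σ = 100 MPa, n = 9.37
Sample J has the lowest safety factor, n = 0.646.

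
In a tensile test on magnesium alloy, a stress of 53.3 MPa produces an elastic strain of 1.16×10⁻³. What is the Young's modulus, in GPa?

45.9 GPa

E = σ/ε = 53.3 MPa / 1.16×10⁻³ = 45950 MPa = 45.9 GPa.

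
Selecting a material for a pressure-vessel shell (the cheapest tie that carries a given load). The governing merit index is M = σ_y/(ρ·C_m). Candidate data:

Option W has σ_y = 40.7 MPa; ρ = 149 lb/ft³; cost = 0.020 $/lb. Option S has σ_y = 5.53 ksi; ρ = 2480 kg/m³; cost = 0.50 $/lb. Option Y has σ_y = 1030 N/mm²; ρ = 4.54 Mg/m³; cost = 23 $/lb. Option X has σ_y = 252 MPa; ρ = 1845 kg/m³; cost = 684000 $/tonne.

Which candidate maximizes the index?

In SI units:
  option W: σ_y = 40.70 MPa, ρ = 2387 kg/m³, cost = 0.04409 $/kg
  option S: σ_y = 38.13 MPa, ρ = 2480 kg/m³, cost = 1.102 $/kg
  option Y: σ_y = 1030 MPa, ρ = 4540 kg/m³, cost = 50.71 $/kg
  option X: σ_y = 252.0 MPa, ρ = 1845 kg/m³, cost = 684.0 $/kg
  option W: M = 387 kN·m per $
  option S: M = 13.9 kN·m per $
  option Y: M = 4.47 kN·m per $
  option X: M = 0.200 kN·m per $
Highest index: option W.

option W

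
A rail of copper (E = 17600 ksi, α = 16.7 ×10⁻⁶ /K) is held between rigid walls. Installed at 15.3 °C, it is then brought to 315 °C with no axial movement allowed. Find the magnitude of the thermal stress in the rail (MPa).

E = 17600 ksi = 121.3 GPa.
ΔT = 299.7 K. Constrained thermal stress σ = E·α·ΔT = 121.3×10³ MPa × 16.7×10⁻⁶ × 299.7 = 607 MPa (compressive).

607 MPa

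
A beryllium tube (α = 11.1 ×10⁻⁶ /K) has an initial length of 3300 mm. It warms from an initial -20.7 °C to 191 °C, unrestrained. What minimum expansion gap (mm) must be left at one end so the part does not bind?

ΔT = 191 − (-20.7) = 211.7 K.
ΔL = α·L₀·ΔT = 11.1×10⁻⁶ × 3300 mm × 211.7 K = 7.75 mm.

7.75 mm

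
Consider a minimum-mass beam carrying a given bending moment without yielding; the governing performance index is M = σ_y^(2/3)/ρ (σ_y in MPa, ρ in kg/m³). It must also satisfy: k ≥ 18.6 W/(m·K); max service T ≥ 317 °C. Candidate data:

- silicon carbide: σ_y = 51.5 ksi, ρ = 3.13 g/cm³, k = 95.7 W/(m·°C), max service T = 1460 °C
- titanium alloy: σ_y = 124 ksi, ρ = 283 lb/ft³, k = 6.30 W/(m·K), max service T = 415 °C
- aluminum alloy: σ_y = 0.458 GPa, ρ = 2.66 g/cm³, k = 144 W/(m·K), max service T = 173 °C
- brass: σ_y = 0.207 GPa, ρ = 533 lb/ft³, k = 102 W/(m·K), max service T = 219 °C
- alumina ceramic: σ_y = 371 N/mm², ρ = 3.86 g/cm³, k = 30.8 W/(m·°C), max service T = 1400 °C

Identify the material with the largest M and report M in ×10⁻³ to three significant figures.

silicon carbide, M = 16.0×10⁻³

Screen on constraints: k ≥ 18.6 W/(m·K); max service T ≥ 317 °C. Survivors: silicon carbide, alumina ceramic.
After converting to SI:
  silicon carbide: σ_y = 355.1 MPa, ρ = 3130 kg/m³
  alumina ceramic: σ_y = 371.0 MPa, ρ = 3860 kg/m³
  silicon carbide: M = 16.0×10⁻³
  alumina ceramic: M = 13.4×10⁻³
Silicon carbide has the largest M.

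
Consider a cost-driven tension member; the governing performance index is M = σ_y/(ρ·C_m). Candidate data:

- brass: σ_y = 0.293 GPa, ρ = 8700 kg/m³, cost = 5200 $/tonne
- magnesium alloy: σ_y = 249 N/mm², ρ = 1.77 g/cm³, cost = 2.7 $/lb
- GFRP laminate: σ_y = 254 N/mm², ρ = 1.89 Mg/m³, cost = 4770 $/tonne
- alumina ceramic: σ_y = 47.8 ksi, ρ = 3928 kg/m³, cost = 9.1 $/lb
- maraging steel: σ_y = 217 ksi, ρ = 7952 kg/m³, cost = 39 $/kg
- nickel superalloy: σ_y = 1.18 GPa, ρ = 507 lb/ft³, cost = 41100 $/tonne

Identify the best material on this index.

GFRP laminate

Putting every candidate on a common basis:
  brass: σ_y = 293.0 MPa, ρ = 8700 kg/m³, cost = 5.200 $/kg
  magnesium alloy: σ_y = 249.0 MPa, ρ = 1770 kg/m³, cost = 5.952 $/kg
  GFRP laminate: σ_y = 254.0 MPa, ρ = 1890 kg/m³, cost = 4.770 $/kg
  alumina ceramic: σ_y = 329.6 MPa, ρ = 3928 kg/m³, cost = 20.06 $/kg
  maraging steel: σ_y = 1496 MPa, ρ = 7952 kg/m³, cost = 39.00 $/kg
  nickel superalloy: σ_y = 1180 MPa, ρ = 8121 kg/m³, cost = 41.10 $/kg
  GFRP laminate: M = 28.2 kN·m per $
  magnesium alloy: M = 23.6 kN·m per $
  brass: M = 6.48 kN·m per $
  maraging steel: M = 4.82 kN·m per $
  alumina ceramic: M = 4.18 kN·m per $
  nickel superalloy: M = 3.54 kN·m per $
The maximum is for GFRP laminate.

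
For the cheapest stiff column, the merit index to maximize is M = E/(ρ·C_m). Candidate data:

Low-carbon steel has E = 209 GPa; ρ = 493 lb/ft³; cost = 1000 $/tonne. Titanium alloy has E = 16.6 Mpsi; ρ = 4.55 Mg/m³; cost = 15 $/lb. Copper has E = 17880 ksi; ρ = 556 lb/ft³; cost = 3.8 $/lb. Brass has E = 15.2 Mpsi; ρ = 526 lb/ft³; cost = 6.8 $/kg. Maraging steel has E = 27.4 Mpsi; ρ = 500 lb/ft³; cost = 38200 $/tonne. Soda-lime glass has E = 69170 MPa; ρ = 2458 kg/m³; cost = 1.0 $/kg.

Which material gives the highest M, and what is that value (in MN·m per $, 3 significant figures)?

Normalizing units and computing the index:
  low-carbon steel: E = 209.0 GPa, ρ = 7897 kg/m³, cost = 1.000 $/kg
  titanium alloy: E = 114.5 GPa, ρ = 4550 kg/m³, cost = 33.07 $/kg
  copper: E = 123.3 GPa, ρ = 8906 kg/m³, cost = 8.377 $/kg
  brass: E = 104.8 GPa, ρ = 8426 kg/m³, cost = 6.800 $/kg
  maraging steel: E = 188.9 GPa, ρ = 8009 kg/m³, cost = 38.20 $/kg
  soda-lime glass: E = 69.17 GPa, ρ = 2458 kg/m³, cost = 1.000 $/kg
  soda-lime glass: M = 28.1 MN·m per $
  low-carbon steel: M = 26.5 MN·m per $
  brass: M = 1.83 MN·m per $
  copper: M = 1.65 MN·m per $
  titanium alloy: M = 0.761 MN·m per $
  maraging steel: M = 0.617 MN·m per $
Highest index: soda-lime glass.

soda-lime glass, M = 28.1 MN·m per $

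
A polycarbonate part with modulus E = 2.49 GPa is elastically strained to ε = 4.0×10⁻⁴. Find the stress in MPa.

σ = E·ε = 2490 MPa × 4.0×10⁻⁴ = 0.996 MPa.

0.996 MPa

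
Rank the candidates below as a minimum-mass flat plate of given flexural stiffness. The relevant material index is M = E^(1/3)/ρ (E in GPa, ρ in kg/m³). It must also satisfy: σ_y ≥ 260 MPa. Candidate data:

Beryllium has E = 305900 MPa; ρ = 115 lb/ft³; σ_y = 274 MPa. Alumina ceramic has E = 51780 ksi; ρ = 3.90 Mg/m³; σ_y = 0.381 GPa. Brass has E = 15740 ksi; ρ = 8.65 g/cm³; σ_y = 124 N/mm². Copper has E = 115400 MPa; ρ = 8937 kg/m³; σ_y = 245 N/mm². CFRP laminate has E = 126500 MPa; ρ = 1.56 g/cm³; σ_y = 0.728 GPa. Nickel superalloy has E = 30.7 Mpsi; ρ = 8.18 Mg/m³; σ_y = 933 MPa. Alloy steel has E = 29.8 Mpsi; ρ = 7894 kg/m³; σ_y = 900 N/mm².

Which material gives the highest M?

beryllium

Screen on constraints: σ_y ≥ 260 MPa. Survivors: beryllium, alumina ceramic, CFRP laminate, nickel superalloy, alloy steel.
After converting to SI:
  beryllium: E = 305.9 GPa, ρ = 1842 kg/m³
  alumina ceramic: E = 357.0 GPa, ρ = 3900 kg/m³
  CFRP laminate: E = 126.5 GPa, ρ = 1560 kg/m³
  nickel superalloy: E = 211.7 GPa, ρ = 8180 kg/m³
  alloy steel: E = 205.5 GPa, ρ = 7894 kg/m³
  beryllium: M = 3.66×10⁻³
  CFRP laminate: M = 3.22×10⁻³
  alumina ceramic: M = 1.82×10⁻³
  alloy steel: M = 0.748×10⁻³
  nickel superalloy: M = 0.729×10⁻³
Highest index: beryllium.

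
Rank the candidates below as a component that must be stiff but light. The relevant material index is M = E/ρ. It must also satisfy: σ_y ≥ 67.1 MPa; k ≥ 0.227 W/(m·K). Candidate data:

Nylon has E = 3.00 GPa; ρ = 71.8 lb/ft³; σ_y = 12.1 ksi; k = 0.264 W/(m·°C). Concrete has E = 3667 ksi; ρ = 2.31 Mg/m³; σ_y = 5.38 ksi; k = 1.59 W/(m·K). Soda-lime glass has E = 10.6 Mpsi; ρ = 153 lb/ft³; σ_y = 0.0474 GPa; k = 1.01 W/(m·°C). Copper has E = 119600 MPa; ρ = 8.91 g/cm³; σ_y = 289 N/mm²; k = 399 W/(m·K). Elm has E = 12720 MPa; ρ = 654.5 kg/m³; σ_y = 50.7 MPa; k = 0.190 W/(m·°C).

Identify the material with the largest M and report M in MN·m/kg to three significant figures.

copper, M = 13.4 MN·m/kg

Screen on constraints: σ_y ≥ 67.1 MPa; k ≥ 0.227 W/(m·K). Survivors: nylon, copper.
Normalizing units and computing the index:
  nylon: E = 3.000 GPa, ρ = 1150 kg/m³
  copper: E = 119.6 GPa, ρ = 8910 kg/m³
  copper: M = 13.4 MN·m/kg
  nylon: M = 2.61 MN·m/kg
Copper has the largest M.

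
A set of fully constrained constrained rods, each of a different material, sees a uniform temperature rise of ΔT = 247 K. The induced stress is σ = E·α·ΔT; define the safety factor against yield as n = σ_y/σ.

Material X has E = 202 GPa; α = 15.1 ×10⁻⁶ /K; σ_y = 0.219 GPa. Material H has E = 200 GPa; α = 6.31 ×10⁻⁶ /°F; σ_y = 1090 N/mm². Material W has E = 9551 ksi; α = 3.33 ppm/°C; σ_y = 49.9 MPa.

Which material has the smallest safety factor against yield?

Per material, after unit conversion:
  material X: E = 202.0, α = 15.1, σ_y = 219.0 → σ = 753 MPa, n = 0.291
  material H: E = 200.0, α = 11.4, σ_y = 1090 → σ = 561 MPa, n = 1.94
  material W: E = 65.85, α = 3.33, σ_y = 49.90 → σ = 54.2 MPa, n = 0.921
Material X has the lowest safety factor, n = 0.291.

material X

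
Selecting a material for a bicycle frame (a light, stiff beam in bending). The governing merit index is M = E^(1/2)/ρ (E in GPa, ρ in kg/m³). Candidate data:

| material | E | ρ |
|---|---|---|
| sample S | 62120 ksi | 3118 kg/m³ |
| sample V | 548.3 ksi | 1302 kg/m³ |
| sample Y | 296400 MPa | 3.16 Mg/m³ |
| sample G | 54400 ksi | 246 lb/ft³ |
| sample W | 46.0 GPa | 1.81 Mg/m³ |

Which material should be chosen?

Convert each candidate to consistent units, then evaluate M:
  sample S: E = 428.3 GPa, ρ = 3118 kg/m³
  sample V: E = 3.780 GPa, ρ = 1302 kg/m³
  sample Y: E = 296.4 GPa, ρ = 3160 kg/m³
  sample G: E = 375.1 GPa, ρ = 3941 kg/m³
  sample W: E = 46.00 GPa, ρ = 1810 kg/m³
  sample S: M = 6.64×10⁻³
  sample Y: M = 5.45×10⁻³
  sample G: M = 4.91×10⁻³
  sample W: M = 3.75×10⁻³
  sample V: M = 1.49×10⁻³
Highest index: sample S.

sample S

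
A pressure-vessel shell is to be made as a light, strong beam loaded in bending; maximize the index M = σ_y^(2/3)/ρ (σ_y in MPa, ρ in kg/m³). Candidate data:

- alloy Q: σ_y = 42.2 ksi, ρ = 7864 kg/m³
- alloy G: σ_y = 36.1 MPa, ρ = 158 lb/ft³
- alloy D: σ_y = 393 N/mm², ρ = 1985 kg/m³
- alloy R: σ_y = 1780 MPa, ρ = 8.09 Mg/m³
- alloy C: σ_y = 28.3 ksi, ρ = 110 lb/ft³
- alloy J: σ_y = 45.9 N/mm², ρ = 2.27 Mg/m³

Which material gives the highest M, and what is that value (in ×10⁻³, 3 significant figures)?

Convert each candidate to consistent units, then evaluate M:
  alloy Q: σ_y = 291.0 MPa, ρ = 7864 kg/m³
  alloy G: σ_y = 36.10 MPa, ρ = 2531 kg/m³
  alloy D: σ_y = 393.0 MPa, ρ = 1985 kg/m³
  alloy R: σ_y = 1780 MPa, ρ = 8090 kg/m³
  alloy C: σ_y = 195.1 MPa, ρ = 1762 kg/m³
  alloy J: σ_y = 45.90 MPa, ρ = 2270 kg/m³
  alloy D: M = 27.0×10⁻³
  alloy C: M = 19.1×10⁻³
  alloy R: M = 18.2×10⁻³
  alloy J: M = 5.65×10⁻³
  alloy Q: M = 5.58×10⁻³
  alloy G: M = 4.32×10⁻³
Alloy D has the largest M.

alloy D, M = 27.0×10⁻³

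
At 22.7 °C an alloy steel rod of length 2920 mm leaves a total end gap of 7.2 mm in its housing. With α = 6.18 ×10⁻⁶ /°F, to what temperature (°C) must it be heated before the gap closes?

α = 6.18×10⁻⁶/°F × 9/5 = 11.1×10⁻⁶/K.
α·L₀·ΔT = 7.2 mm ⇒ ΔT = 7.2 / (11.1×10⁻⁶ × 2920.0) = 221.7 K.
T = 22.7 + 221.7 = 244.4 °C.

244 °C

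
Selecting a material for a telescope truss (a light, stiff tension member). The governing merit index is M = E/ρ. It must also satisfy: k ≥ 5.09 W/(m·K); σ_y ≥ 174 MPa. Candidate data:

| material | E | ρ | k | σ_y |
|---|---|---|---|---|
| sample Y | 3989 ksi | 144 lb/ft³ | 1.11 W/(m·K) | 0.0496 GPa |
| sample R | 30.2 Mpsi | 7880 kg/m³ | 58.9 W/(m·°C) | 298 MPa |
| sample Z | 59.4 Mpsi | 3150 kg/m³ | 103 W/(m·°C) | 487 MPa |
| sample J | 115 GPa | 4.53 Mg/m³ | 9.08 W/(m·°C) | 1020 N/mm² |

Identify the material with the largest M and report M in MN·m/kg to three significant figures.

sample Z, M = 130 MN·m/kg

Screen on constraints: k ≥ 5.09 W/(m·K); σ_y ≥ 174 MPa. Survivors: sample R, sample Z, sample J.
In SI units:
  sample R: E = 208.2 GPa, ρ = 7880 kg/m³
  sample Z: E = 409.5 GPa, ρ = 3150 kg/m³
  sample J: E = 115.0 GPa, ρ = 4530 kg/m³
  sample Z: M = 130 MN·m/kg
  sample R: M = 26.4 MN·m/kg
  sample J: M = 25.4 MN·m/kg
Sample Z has the largest M.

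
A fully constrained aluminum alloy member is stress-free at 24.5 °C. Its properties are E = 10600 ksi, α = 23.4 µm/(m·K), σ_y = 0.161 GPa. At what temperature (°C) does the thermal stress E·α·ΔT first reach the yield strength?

119 °C

E = 10600 ksi = 73.08 GPa.
σ_y = 0.161 GPa = 161.0 MPa.
E·α·ΔT = 161.0 MPa ⇒ ΔT = 161.0 / (73.08×10³ × 23.4×10⁻⁶) = 94.14 K.
T = 24.5 + 94.14 = 118.6 °C.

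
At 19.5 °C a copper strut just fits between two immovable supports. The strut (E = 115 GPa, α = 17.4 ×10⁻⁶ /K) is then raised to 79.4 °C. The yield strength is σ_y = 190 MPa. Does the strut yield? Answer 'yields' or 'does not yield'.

does not yield

ΔT = 59.90 K. Constrained thermal stress σ = E·α·ΔT = 115.0×10³ MPa × 17.4×10⁻⁶ × 59.90 = 120 MPa (compressive).
Compare to σ_y = 190 MPa: σ < σ_y, so it does not yield.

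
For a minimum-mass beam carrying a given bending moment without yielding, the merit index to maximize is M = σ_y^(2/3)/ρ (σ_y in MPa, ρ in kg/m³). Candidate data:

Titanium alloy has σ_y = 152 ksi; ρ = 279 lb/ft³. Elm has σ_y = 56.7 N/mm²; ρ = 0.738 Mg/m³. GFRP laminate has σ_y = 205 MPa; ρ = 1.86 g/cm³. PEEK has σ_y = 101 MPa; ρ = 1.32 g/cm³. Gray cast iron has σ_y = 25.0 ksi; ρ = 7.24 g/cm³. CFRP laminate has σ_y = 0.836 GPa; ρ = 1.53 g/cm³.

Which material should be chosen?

CFRP laminate

In SI units:
  titanium alloy: σ_y = 1048 MPa, ρ = 4469 kg/m³
  elm: σ_y = 56.70 MPa, ρ = 738.0 kg/m³
  GFRP laminate: σ_y = 205.0 MPa, ρ = 1860 kg/m³
  PEEK: σ_y = 101.0 MPa, ρ = 1320 kg/m³
  gray cast iron: σ_y = 172.4 MPa, ρ = 7240 kg/m³
  CFRP laminate: σ_y = 836.0 MPa, ρ = 1530 kg/m³
  CFRP laminate: M = 58.0×10⁻³
  titanium alloy: M = 23.1×10⁻³
  elm: M = 20.0×10⁻³
  GFRP laminate: M = 18.7×10⁻³
  PEEK: M = 16.4×10⁻³
  gray cast iron: M = 4.28×10⁻³
The maximum is for CFRP laminate.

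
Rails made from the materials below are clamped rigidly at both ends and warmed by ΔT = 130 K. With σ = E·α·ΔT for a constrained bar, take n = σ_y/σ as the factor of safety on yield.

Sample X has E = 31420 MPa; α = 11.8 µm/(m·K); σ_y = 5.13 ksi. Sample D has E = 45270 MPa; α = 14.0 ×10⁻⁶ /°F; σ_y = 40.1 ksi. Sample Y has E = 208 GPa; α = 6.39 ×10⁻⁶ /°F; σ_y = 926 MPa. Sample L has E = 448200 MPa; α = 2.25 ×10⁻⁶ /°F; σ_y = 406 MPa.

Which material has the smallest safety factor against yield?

With everything in SI (GPa, ×10⁻⁶/K, MPa):
  sample X: E = 31.42, α = 11.8, σ_y = 35.37 → σ = 48.2 MPa, n = 0.734
  sample D: E = 45.27, α = 25.2, σ_y = 276.5 → σ = 148 MPa, n = 1.86
  sample Y: E = 208.0, α = 11.5, σ_y = 926.0 → σ = 311 MPa, n = 2.98
  sample L: E = 448.2, α = 4.05, σ_y = 406.0 → σ = 236 MPa, n = 1.72
Sample X has the lowest safety factor, n = 0.734.

sample X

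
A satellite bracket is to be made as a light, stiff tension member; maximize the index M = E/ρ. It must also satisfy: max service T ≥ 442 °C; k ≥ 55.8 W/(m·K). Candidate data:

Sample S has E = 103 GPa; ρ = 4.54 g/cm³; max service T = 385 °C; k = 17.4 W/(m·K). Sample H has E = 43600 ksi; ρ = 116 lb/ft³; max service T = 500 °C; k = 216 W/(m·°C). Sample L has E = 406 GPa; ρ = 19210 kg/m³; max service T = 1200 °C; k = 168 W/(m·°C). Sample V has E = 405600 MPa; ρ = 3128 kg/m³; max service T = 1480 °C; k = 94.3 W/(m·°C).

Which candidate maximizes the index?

Screen on constraints: max service T ≥ 442 °C; k ≥ 55.8 W/(m·K). Survivors: sample H, sample L, sample V.
After converting to SI:
  sample H: E = 300.6 GPa, ρ = 1858 kg/m³
  sample L: E = 406.0 GPa, ρ = 19210 kg/m³
  sample V: E = 405.6 GPa, ρ = 3128 kg/m³
  sample H: M = 162 MN·m/kg
  sample V: M = 130 MN·m/kg
  sample L: M = 21.1 MN·m/kg
Sample H has the largest M.

sample H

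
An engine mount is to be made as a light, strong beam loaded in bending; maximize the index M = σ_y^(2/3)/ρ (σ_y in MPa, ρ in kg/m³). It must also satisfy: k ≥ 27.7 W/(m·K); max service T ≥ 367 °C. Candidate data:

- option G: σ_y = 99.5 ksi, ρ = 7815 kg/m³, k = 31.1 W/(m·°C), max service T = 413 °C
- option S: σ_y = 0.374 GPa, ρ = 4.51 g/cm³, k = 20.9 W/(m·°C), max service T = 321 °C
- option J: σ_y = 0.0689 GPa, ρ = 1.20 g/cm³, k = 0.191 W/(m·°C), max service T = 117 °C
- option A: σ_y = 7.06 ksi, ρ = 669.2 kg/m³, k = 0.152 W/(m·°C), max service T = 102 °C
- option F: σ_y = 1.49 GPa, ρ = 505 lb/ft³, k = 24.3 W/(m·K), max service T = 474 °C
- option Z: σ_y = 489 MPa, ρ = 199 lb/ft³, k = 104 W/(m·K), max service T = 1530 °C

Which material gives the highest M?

Screen on constraints: k ≥ 27.7 W/(m·K); max service T ≥ 367 °C. Survivors: option G, option Z.
Putting every candidate on a common basis:
  option G: σ_y = 686.0 MPa, ρ = 7815 kg/m³
  option Z: σ_y = 489.0 MPa, ρ = 3188 kg/m³
  option Z: M = 19.5×10⁻³
  option G: M = 9.95×10⁻³
Option Z ranks first.

option Z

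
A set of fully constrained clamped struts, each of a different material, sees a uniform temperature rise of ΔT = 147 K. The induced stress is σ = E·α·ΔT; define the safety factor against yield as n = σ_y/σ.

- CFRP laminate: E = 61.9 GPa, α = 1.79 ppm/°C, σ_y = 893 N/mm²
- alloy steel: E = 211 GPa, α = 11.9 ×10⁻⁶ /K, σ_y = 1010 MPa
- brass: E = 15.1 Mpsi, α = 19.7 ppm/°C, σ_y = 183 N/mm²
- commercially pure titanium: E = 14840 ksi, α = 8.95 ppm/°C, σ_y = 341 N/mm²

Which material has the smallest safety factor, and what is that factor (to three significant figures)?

Converting E to GPa, α to ×10⁻⁶/K, σ_y to MPa, then σ and n for each:
  CFRP laminate: E = 61.90, α = 1.79, σ_y = 893.0 → σ = 16.3 MPa, n = 54.8
  alloy steel: E = 211.0, α = 11.9, σ_y = 1010 → σ = 369 MPa, n = 2.74
  brass: E = 104.1, α = 19.7, σ_y = 183.0 → σ = 301 MPa, n = 0.607
  commercially pure titanium: E = 102.3, α = 8.95, σ_y = 341.0 → σ = 135 MPa, n = 2.53
Smallest n: brass with n = 0.607.

brass, n = 0.607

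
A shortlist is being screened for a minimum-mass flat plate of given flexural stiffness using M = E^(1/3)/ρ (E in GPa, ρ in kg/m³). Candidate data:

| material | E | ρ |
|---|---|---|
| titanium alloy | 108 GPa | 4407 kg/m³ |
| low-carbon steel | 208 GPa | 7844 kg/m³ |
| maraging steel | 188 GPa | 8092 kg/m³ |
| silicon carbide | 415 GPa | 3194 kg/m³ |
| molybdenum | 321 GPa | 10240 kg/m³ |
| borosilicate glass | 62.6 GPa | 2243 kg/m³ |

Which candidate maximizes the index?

silicon carbide

Evaluate M for each candidate:
  silicon carbide: M = 2.34×10⁻³
  borosilicate glass: M = 1.77×10⁻³
  titanium alloy: M = 1.08×10⁻³
  low-carbon steel: M = 0.755×10⁻³
  maraging steel: M = 0.708×10⁻³
  molybdenum: M = 0.669×10⁻³
The maximum is for silicon carbide.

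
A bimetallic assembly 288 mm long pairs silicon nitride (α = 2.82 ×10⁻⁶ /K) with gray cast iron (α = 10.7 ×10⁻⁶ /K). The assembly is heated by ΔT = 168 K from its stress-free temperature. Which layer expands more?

α(silicon nitride) = 2.82×10⁻⁶/K vs α(gray cast iron) = 10.7×10⁻⁶/K.
Higher α expands more for the same ΔT: gray cast iron.

gray cast iron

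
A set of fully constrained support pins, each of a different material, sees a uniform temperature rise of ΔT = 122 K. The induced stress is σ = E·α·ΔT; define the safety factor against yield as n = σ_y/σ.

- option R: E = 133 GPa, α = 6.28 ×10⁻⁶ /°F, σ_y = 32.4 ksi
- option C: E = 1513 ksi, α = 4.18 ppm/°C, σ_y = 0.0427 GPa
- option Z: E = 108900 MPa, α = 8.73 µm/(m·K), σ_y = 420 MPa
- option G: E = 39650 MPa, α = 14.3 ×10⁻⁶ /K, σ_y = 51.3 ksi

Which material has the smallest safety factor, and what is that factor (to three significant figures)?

In consistent units (E in GPa, α in ×10⁻⁶/K, σ_y in MPa):
  option R: E = 133.0, α = 11.3, σ_y = 223.4 → σ = 183 MPa, n = 1.22
  option C: E = 10.43, α = 4.18, σ_y = 42.70 → σ = 5.32 MPa, n = 8.03
  option Z: E = 108.9, α = 8.73, σ_y = 420.0 → σ = 116 MPa, n = 3.62
  option G: E = 39.65, α = 14.3, σ_y = 353.7 → σ = 69.2 MPa, n = 5.11
Option R has the lowest safety factor, n = 1.22.

option R, n = 1.22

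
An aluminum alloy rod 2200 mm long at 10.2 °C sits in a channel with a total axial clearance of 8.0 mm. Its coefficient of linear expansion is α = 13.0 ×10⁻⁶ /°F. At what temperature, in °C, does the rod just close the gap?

166 °C

α = 13.0×10⁻⁶/°F × 9/5 = 23.4×10⁻⁶/K.
α·L₀·ΔT = 8.0 mm ⇒ ΔT = 8.0 / (23.4×10⁻⁶ × 2200.0) = 155.4 K.
T = 10.2 + 155.4 = 165.6 °C.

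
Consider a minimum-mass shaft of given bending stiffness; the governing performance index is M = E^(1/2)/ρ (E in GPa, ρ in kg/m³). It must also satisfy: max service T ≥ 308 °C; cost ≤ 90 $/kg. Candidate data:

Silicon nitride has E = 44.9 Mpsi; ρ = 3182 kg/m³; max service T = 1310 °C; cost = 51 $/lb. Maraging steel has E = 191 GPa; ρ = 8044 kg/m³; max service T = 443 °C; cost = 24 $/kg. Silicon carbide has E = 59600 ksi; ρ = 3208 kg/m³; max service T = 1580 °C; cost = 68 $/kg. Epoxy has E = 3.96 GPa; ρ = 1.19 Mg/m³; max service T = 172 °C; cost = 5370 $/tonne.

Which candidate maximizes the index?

silicon carbide

Screen on constraints: max service T ≥ 308 °C; cost ≤ 90 $/kg. Survivors: maraging steel, silicon carbide.
Convert each candidate to consistent units, then evaluate M:
  maraging steel: E = 191.0 GPa, ρ = 8044 kg/m³
  silicon carbide: E = 410.9 GPa, ρ = 3208 kg/m³
  silicon carbide: M = 6.32×10⁻³
  maraging steel: M = 1.72×10⁻³
Highest index: silicon carbide.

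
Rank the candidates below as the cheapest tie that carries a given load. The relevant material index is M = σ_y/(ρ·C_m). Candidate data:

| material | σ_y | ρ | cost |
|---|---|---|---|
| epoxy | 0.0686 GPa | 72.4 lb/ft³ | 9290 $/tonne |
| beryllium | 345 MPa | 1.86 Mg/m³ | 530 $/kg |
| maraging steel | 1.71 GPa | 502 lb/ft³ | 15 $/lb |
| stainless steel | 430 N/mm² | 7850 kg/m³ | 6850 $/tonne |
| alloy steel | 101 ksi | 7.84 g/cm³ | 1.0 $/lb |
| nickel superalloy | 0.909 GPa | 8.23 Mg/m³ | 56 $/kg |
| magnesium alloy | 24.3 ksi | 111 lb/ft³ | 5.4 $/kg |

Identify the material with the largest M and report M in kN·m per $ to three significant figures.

In SI units:
  epoxy: σ_y = 68.60 MPa, ρ = 1160 kg/m³, cost = 9.290 $/kg
  beryllium: σ_y = 345.0 MPa, ρ = 1860 kg/m³, cost = 530.0 $/kg
  maraging steel: σ_y = 1710 MPa, ρ = 8041 kg/m³, cost = 33.07 $/kg
  stainless steel: σ_y = 430.0 MPa, ρ = 7850 kg/m³, cost = 6.850 $/kg
  alloy steel: σ_y = 696.4 MPa, ρ = 7840 kg/m³, cost = 2.205 $/kg
  nickel superalloy: σ_y = 909.0 MPa, ρ = 8230 kg/m³, cost = 56.00 $/kg
  magnesium alloy: σ_y = 167.5 MPa, ρ = 1778 kg/m³, cost = 5.400 $/kg
  alloy steel: M = 40.3 kN·m per $
  magnesium alloy: M = 17.4 kN·m per $
  stainless steel: M = 8.00 kN·m per $
  maraging steel: M = 6.43 kN·m per $
  epoxy: M = 6.37 kN·m per $
  nickel superalloy: M = 1.97 kN·m per $
  beryllium: M = 0.350 kN·m per $
The maximum is for alloy steel.

alloy steel, M = 40.3 kN·m per $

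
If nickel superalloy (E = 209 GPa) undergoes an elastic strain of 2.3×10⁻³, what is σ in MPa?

481 MPa

σ = E·ε = 209000 MPa × 2.3×10⁻³ = 481 MPa.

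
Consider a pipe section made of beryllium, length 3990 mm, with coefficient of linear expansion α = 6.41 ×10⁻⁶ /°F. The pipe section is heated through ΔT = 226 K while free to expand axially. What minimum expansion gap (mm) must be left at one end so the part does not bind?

Convert α: 6.41×10⁻⁶/°F × (9/5) = 11.5×10⁻⁶/K.
ΔL = α·L₀·ΔT = 11.5×10⁻⁶ × 3990 mm × 226.0 K = 10.4 mm.

10.4 mm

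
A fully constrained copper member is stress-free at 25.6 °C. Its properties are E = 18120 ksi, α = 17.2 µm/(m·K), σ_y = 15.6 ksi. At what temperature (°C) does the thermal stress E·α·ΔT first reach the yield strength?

E = 18120 ksi = 124.9 GPa.
σ_y = 15.6 ksi = 107.6 MPa.
E·α·ΔT = 107.6 MPa ⇒ ΔT = 107.6 / (124.9×10³ × 17.2×10⁻⁶) = 50.05 K.
T = 25.6 + 50.05 = 75.65 °C.

75.7 °C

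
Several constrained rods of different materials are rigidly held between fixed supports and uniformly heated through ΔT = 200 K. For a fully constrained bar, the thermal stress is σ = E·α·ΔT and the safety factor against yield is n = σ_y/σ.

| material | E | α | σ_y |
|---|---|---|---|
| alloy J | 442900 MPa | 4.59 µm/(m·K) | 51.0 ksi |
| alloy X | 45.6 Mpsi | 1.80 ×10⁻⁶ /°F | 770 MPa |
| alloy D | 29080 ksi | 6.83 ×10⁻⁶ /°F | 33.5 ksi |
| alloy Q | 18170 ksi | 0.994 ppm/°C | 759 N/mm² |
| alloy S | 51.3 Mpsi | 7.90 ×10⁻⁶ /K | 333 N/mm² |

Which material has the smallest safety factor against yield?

alloy D

Per material, after unit conversion:
  alloy J: E = 442.9, α = 4.59, σ_y = 351.6 → σ = 407 MPa, n = 0.865
  alloy X: E = 314.4, α = 3.24, σ_y = 770.0 → σ = 204 MPa, n = 3.78
  alloy D: E = 200.5, α = 12.3, σ_y = 231.0 → σ = 493 MPa, n = 0.469
  alloy Q: E = 125.3, α = 0.994, σ_y = 759.0 → σ = 24.9 MPa, n = 30.5
  alloy S: E = 353.7, α = 7.90, σ_y = 333.0 → σ = 559 MPa, n = 0.596
Alloy D has the lowest safety factor, n = 0.469.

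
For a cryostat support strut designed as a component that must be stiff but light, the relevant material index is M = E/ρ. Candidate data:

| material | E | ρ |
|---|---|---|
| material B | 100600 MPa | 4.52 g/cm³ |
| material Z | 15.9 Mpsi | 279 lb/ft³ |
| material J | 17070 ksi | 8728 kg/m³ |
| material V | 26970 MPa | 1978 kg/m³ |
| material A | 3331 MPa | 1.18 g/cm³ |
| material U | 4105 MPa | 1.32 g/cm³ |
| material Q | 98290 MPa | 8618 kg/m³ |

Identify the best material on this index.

Putting every candidate on a common basis:
  material B: E = 100.6 GPa, ρ = 4520 kg/m³
  material Z: E = 109.6 GPa, ρ = 4469 kg/m³
  material J: E = 117.7 GPa, ρ = 8728 kg/m³
  material V: E = 26.97 GPa, ρ = 1978 kg/m³
  material A: E = 3.331 GPa, ρ = 1180 kg/m³
  material U: E = 4.105 GPa, ρ = 1320 kg/m³
  material Q: E = 98.29 GPa, ρ = 8618 kg/m³
  material Z: M = 24.5 MN·m/kg
  material B: M = 22.3 MN·m/kg
  material V: M = 13.6 MN·m/kg
  material J: M = 13.5 MN·m/kg
  material Q: M = 11.4 MN·m/kg
  material U: M = 3.11 MN·m/kg
  material A: M = 2.82 MN·m/kg
Material Z ranks first.

material Z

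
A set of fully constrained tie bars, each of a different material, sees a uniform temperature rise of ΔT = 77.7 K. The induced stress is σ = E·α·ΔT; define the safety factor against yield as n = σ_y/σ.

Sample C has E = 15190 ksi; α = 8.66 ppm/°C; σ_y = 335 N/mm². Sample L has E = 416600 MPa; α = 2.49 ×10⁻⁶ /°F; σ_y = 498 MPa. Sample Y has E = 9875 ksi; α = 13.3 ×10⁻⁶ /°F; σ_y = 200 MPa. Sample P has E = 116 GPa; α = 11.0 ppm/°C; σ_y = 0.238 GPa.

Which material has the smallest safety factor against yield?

In consistent units (E in GPa, α in ×10⁻⁶/K, σ_y in MPa):
  sample C: E = 104.7, α = 8.66, σ_y = 335.0 → σ = 70.5 MPa, n = 4.75
  sample L: E = 416.6, α = 4.48, σ_y = 498.0 → σ = 145 MPa, n = 3.43
  sample Y: E = 68.09, α = 23.9, σ_y = 200.0 → σ = 127 MPa, n = 1.58
  sample P: E = 116.0, α = 11.0, σ_y = 238.0 → σ = 99.1 MPa, n = 2.40
Sample Y has the lowest safety factor, n = 1.58.

sample Y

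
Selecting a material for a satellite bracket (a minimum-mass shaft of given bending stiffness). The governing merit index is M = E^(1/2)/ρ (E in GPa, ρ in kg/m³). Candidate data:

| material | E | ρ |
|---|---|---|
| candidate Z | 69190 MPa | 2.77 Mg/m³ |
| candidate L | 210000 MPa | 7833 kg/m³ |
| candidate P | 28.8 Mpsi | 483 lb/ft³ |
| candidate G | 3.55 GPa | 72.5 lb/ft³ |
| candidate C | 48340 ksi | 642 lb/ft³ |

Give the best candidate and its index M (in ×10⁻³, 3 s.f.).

candidate Z, M = 3.00×10⁻³

After converting to SI:
  candidate Z: E = 69.19 GPa, ρ = 2770 kg/m³
  candidate L: E = 210.0 GPa, ρ = 7833 kg/m³
  candidate P: E = 198.6 GPa, ρ = 7737 kg/m³
  candidate G: E = 3.550 GPa, ρ = 1161 kg/m³
  candidate C: E = 333.3 GPa, ρ = 10280 kg/m³
  candidate Z: M = 3.00×10⁻³
  candidate L: M = 1.85×10⁻³
  candidate P: M = 1.82×10⁻³
  candidate C: M = 1.78×10⁻³
  candidate G: M = 1.62×10⁻³
Candidate Z has the largest M.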